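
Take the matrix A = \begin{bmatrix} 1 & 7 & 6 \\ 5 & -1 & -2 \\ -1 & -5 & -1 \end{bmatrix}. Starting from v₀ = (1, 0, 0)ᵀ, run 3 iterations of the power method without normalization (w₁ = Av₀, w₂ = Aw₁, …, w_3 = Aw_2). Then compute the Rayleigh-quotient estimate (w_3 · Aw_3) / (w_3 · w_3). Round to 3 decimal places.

λ ≈ -4.960

w1 = Av₀ = (1, 5, -1)
w2 = Aw1 = (30, 2, -25)
w3 = Aw2 = (-106, 198, -15)
Aw3 = (1190, -698, -869)
w3·Aw3 = (-106)·1190 + 198·(-698) + (-15)·(-869) = -251309; w3·w3 = (-106)·(-106) + 198·198 + (-15)·(-15) = 50665
λ ≈ -251309/50665 = -4.960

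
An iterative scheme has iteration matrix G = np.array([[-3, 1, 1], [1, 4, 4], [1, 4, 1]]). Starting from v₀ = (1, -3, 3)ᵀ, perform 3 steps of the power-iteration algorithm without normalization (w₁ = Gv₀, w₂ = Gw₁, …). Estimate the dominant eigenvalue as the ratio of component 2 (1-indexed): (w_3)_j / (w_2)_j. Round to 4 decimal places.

4.8387

w1 = Gv₀ = (-3, 1, -8)
w2 = Gw1 = (2, -31, -7)
w3 = Gw2 = (-44, -150, -129)
Ratio at component: -150 / -31 = 4.8387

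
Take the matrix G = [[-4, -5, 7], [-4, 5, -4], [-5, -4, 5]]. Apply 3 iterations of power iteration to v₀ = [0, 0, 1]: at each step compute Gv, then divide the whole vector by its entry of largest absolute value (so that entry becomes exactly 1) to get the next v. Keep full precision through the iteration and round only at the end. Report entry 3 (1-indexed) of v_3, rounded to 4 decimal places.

Gv0 = (7.00000, -4.00000, 5.00000); divide by 7.00000 → v1 = (1.00000, -0.57143, 0.71429)
Gv1 = (3.85714, -9.71429, 0.85714); divide by -9.71429 → v2 = (-0.39706, 1.00000, -0.08824)
Gv2 = (-4.02941, 6.94118, -2.45588); divide by 6.94118 → v3 = (-0.58051, 1.00000, -0.35381)
Requested entry of v3: 167/-472 = -0.3538

-0.3538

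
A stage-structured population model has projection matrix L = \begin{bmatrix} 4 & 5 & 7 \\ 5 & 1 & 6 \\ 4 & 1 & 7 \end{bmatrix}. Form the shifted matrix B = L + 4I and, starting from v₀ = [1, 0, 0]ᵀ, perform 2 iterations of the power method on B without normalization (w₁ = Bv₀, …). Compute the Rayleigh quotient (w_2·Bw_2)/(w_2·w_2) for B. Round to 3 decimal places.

μ ≈ 17.043

B = L + 4I has rows (8, 5, 7); (5, 5, 6); (4, 1, 11)
w1 = Bv₀ = (8·1 + 5·0 + 7·0; 5·1 + 5·0 + 6·0; 4·1 + 1·0 + 11·0) = (8, 5, 4)
w2 = Bw1 = (8·8 + 5·5 + 7·4; 5·8 + 5·5 + 6·4; 4·8 + 1·5 + 11·4) = (117, 89, 81)
Bw2 = (1948, 1516, 1448)
w2·Bw2 = 480128; w2·w2 = 28171; μ ≈ 480128/28171 = 17.043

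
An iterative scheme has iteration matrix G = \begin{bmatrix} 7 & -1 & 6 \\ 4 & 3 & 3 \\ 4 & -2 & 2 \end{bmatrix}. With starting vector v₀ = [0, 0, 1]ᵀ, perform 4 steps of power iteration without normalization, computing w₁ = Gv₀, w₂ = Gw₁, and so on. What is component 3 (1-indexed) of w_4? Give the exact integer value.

1366

w1 = Gv₀ = (6, 3, 2)
w2 = Gw1 = (51, 39, 22)
w3 = Gw2 = (450, 387, 170)
w4 = Gw3 = (3783, 3471, 1366)
The requested component of w4 is 1366.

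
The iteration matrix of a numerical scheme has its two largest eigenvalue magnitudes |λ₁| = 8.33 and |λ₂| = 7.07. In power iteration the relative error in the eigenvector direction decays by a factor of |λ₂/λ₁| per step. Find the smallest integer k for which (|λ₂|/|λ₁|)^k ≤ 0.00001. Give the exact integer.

71

|λ₂/λ₁| = 7.07/8.33 = 0.84874
Need k ≥ ln(0.00001) / ln(0.84874) = -11.5129 / -0.1640 ≈ 70.199
Smallest integer k satisfying the bound: 71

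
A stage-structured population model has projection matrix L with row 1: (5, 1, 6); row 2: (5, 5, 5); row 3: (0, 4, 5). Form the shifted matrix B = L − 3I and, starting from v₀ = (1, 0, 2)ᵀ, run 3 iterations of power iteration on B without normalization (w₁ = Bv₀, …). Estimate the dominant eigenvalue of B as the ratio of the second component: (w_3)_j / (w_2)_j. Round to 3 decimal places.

μ ≈ 7.625

B = L − 3I has rows (2, 1, 6); (5, 2, 5); (0, 4, 2)
w1 = Bv₀ = (14, 15, 4)
w2 = Bw1 = (67, 120, 68)
w3 = Bw2 = (662, 915, 616)
Ratio: 915/120 = 7.625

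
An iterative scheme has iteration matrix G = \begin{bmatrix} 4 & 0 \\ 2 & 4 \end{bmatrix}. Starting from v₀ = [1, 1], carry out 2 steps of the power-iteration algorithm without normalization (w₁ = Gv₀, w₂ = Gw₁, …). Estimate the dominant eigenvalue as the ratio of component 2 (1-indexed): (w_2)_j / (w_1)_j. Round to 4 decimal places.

w1 = Gv₀ = (4, 6)
w2 = Gw1 = (16, 32)
Ratio at component: 32 / 6 = 5.3333

5.3333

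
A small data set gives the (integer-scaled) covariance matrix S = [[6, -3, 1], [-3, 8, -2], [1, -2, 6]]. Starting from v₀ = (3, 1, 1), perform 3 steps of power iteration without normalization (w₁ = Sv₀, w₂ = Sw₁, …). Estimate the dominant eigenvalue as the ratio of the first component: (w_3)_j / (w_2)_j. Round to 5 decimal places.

8.87500

w1 = Sv₀ = (6·3 + (-3)·1 + 1·1; (-3)·3 + 8·1 + (-2)·1; 1·3 + (-2)·1 + 6·1) = (16, -3, 7)
w2 = Sw1 = (6·16 + (-3)·(-3) + 1·7; (-3)·16 + 8·(-3) + (-2)·7; 1·16 + (-2)·(-3) + 6·7) = (112, -86, 64)
w3 = Sw2 = (994, -1152, 668)
Ratio at component: 994 / 112 = 8.87500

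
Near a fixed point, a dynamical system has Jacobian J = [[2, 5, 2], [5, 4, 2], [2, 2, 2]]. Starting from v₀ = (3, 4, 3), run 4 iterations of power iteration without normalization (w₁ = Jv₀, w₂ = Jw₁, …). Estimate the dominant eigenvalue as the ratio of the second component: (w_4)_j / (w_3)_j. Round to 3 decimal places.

λ ≈ 9.208

w1 = Jv₀ = (32, 37, 20)
w2 = Jw1 = (289, 348, 178)
w3 = Jw2 = (2674, 3193, 1630)
w4 = Jw3 = (24573, 29402, 14994)
Ratio at component: 29402 / 3193 = 9.208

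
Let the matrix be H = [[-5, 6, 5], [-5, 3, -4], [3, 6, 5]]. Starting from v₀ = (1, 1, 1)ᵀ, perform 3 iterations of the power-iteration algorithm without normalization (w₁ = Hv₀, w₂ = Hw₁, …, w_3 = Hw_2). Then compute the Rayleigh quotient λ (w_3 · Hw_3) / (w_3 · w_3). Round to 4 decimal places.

w1 = Hv₀ = ((-5)·1 + 6·1 + 5·1; (-5)·1 + 3·1 + (-4)·1; 3·1 + 6·1 + 5·1) = (6, -6, 14)
w2 = Hw1 = ((-5)·6 + 6·(-6) + 5·14; (-5)·6 + 3·(-6) + (-4)·14; 3·6 + 6·(-6) + 5·14) = (4, -104, 52)
w3 = Hw2 = (-384, -540, -352)
Hw3 = (-3080, 1708, -6152)
w3·Hw3 = (-384)·(-3080) + (-540)·1708 + (-352)·(-6152) = 2425904; w3·w3 = (-384)·(-384) + (-540)·(-540) + (-352)·(-352) = 562960
λ ≈ 2425904/562960 = 4.3092

4.3092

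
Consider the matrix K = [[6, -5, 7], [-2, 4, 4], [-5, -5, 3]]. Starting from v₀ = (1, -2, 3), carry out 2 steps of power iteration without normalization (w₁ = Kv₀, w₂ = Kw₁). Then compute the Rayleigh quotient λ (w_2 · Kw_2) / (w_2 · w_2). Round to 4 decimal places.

w1 = Kv₀ = (37, 2, 14)
w2 = Kw1 = (310, -10, -153)
Kw2 = (839, -1272, -1959)
w2·Kw2 = 310·839 + (-10)·(-1272) + (-153)·(-1959) = 572537; w2·w2 = 310·310 + (-10)·(-10) + (-153)·(-153) = 119609
λ ≈ 572537/119609 = 4.7867

4.7867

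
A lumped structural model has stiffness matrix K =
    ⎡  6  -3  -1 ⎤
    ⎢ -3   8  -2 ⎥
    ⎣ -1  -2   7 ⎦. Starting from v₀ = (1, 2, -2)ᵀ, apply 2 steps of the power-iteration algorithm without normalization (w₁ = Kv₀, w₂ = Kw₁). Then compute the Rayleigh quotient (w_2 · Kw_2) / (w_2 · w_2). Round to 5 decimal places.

w1 = Kv₀ = (6·1 + (-3)·2 + (-1)·(-2); (-3)·1 + 8·2 + (-2)·(-2); (-1)·1 + (-2)·2 + 7·(-2)) = (2, 17, -19)
w2 = Kw1 = (6·2 + (-3)·17 + (-1)·(-19); (-3)·2 + 8·17 + (-2)·(-19); (-1)·2 + (-2)·17 + 7·(-19)) = (-20, 168, -169)
Kw2 = (-455, 1742, -1499)
w2·Kw2 = (-20)·(-455) + 168·1742 + (-169)·(-1499) = 555087; w2·w2 = (-20)·(-20) + 168·168 + (-169)·(-169) = 57185
λ ≈ 555087/57185 = 9.70686

λ ≈ 9.70686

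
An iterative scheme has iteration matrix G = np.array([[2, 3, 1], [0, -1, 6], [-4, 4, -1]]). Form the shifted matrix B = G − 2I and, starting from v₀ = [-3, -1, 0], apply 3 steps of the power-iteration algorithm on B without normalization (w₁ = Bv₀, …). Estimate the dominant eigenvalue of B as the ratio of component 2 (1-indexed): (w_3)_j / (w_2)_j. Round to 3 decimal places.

-3.000

B = G − 2I has rows (0, 3, 1); (0, -3, 6); (-4, 4, -3)
w1 = Bv₀ = (0·(-3) + 3·(-1) + 1·0; 0·(-3) + (-3)·(-1) + 6·0; (-4)·(-3) + 4·(-1) + (-3)·0) = (-3, 3, 8)
w2 = Bw1 = (0·(-3) + 3·3 + 1·8; 0·(-3) + (-3)·3 + 6·8; (-4)·(-3) + 4·3 + (-3)·8) = (17, 39, 0)
w3 = Bw2 = (117, -117, 88)
Ratio: -117/39 = -3.000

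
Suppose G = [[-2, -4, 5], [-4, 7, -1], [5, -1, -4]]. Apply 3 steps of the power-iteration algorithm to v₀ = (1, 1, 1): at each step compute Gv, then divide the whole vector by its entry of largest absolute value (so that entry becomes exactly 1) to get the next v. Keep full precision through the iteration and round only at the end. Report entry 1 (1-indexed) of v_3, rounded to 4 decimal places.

Gv0 = (-1.00000, 2.00000, 0.00000); divide by 2.00000 → v1 = (-0.50000, 1.00000, 0.00000)
Gv1 = (-3.00000, 9.00000, -3.50000); divide by 9.00000 → v2 = (-0.33333, 1.00000, -0.38889)
Gv2 = (-5.27778, 8.72222, -1.11111); divide by 8.72222 → v3 = (-0.60510, 1.00000, -0.12739)
Requested entry of v3: -95/157 = -0.6051

-0.6051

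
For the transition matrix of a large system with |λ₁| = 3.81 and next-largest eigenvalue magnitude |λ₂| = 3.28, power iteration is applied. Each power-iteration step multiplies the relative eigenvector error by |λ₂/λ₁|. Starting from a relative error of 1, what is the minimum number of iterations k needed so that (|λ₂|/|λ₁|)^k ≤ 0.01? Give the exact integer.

|λ₂/λ₁| = 3.28/3.81 = 0.86089
Need k ≥ ln(0.01) / ln(0.86089) = -4.6052 / -0.1498 ≈ 30.745
Smallest integer k satisfying the bound: 31

31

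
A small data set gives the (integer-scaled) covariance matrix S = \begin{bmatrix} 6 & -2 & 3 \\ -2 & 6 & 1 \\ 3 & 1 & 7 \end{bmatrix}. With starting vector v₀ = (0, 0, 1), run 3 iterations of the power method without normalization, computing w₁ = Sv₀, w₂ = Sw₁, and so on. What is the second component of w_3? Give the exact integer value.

w1 = Sv₀ = (3, 1, 7)
w2 = Sw1 = (37, 7, 59)
w3 = Sw2 = (385, 27, 531)
The requested component of w3 is 27.

27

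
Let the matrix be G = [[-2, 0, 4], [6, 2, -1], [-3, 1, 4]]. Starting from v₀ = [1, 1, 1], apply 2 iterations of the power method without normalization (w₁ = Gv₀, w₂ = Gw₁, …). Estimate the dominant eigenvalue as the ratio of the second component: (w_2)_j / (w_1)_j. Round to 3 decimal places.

λ ≈ 3.429

w1 = Gv₀ = ((-2)·1 + 0·1 + 4·1; 6·1 + 2·1 + (-1)·1; (-3)·1 + 1·1 + 4·1) = (2, 7, 2)
w2 = Gw1 = ((-2)·2 + 0·7 + 4·2; 6·2 + 2·7 + (-1)·2; (-3)·2 + 1·7 + 4·2) = (4, 24, 9)
Ratio at component: 24 / 7 = 3.429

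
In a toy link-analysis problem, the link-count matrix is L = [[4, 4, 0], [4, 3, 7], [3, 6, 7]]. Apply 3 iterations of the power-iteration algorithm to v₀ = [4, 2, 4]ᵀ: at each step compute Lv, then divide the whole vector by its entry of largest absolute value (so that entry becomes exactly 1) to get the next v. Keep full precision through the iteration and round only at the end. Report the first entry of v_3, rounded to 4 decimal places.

0.3736

Lv0 = (24.00000, 50.00000, 52.00000); divide by 52.00000 → v1 = (0.46154, 0.96154, 1.00000)
Lv1 = (5.69231, 11.73077, 14.15385); divide by 14.15385 → v2 = (0.40217, 0.82880, 1.00000)
Lv2 = (4.92391, 11.09511, 13.17935); divide by 13.17935 → v3 = (0.37361, 0.84186, 1.00000)
Requested entry of v3: 3624/9700 = 0.3736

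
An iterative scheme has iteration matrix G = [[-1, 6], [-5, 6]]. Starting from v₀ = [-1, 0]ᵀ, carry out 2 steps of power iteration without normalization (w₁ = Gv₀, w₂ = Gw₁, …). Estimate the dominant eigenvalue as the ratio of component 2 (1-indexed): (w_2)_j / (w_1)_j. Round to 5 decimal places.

w1 = Gv₀ = (1, 5)
w2 = Gw1 = (29, 25)
Ratio at component: 25 / 5 = 5.00000

5.00000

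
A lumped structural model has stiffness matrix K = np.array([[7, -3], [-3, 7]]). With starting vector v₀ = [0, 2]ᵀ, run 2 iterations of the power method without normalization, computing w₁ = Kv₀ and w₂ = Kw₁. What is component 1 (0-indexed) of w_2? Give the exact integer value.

w1 = Kv₀ = (7·0 + (-3)·2; (-3)·0 + 7·2) = (-6, 14)
w2 = Kw1 = (7·(-6) + (-3)·14; (-3)·(-6) + 7·14) = (-84, 116)
The requested component of w2 is 116.

116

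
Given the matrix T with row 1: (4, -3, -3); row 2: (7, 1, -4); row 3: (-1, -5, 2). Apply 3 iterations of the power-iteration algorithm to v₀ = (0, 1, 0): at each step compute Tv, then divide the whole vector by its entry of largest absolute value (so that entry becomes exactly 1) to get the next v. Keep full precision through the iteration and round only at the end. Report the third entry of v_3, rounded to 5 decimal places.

-0.50000

Tv0 = (-3.000000, 1.000000, -5.000000); divide by -5.000000 → v1 = (0.600000, -0.200000, 1.000000)
Tv1 = (0.000000, 0.000000, 2.400000); divide by 2.400000 → v2 = (0.000000, 0.000000, 1.000000)
Tv2 = (-3.000000, -4.000000, 2.000000); divide by -4.000000 → v3 = (0.750000, 1.000000, -0.500000)
Requested entry of v3: -24/48 = -0.50000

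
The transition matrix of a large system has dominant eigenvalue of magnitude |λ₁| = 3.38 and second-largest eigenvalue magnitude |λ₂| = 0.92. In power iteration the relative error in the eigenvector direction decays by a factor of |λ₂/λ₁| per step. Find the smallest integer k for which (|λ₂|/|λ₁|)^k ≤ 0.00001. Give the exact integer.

|λ₂/λ₁| = 0.92/3.38 = 0.27219
Need k ≥ ln(0.00001) / ln(0.27219) = -11.5129 / -1.3013 ≈ 8.848
Smallest integer k satisfying the bound: 9

9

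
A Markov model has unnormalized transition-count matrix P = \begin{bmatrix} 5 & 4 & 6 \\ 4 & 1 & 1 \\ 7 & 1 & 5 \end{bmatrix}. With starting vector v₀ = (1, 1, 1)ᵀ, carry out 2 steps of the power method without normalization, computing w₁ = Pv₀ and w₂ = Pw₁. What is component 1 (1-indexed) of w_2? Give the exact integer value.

177

w1 = Pv₀ = (15, 6, 13)
w2 = Pw1 = (177, 79, 176)
The requested component of w2 is 177.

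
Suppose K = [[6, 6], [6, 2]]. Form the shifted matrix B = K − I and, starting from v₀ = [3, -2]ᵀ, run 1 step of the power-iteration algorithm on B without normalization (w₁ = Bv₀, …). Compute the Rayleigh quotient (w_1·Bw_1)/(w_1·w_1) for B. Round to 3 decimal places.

μ ≈ 3.309

B = K − I has rows (5, 6); (6, 1)
w1 = Bv₀ = (5·3 + 6·(-2); 6·3 + 1·(-2)) = (3, 16)
Bw1 = (111, 34)
w1·Bw1 = 877; w1·w1 = 265; μ ≈ 877/265 = 3.309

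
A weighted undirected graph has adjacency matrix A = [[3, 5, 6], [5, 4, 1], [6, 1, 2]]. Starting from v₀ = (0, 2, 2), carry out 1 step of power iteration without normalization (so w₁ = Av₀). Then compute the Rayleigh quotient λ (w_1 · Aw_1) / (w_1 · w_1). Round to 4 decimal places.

9.4000

w1 = Av₀ = (22, 10, 6)
Aw1 = (152, 156, 154)
w1·Aw1 = 22·152 + 10·156 + 6·154 = 5828; w1·w1 = 22·22 + 10·10 + 6·6 = 620
λ ≈ 5828/620 = 9.4000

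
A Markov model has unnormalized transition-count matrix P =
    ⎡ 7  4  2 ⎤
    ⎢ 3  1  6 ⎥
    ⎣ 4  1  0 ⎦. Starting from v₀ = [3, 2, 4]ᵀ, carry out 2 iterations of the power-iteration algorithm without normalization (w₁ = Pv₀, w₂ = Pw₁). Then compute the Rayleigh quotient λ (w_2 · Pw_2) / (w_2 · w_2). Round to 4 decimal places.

λ ≈ 10.3460

w1 = Pv₀ = (7·3 + 4·2 + 2·4; 3·3 + 1·2 + 6·4; 4·3 + 1·2 + 0·4) = (37, 35, 14)
w2 = Pw1 = (7·37 + 4·35 + 2·14; 3·37 + 1·35 + 6·14; 4·37 + 1·35 + 0·14) = (427, 230, 183)
Pw2 = (4275, 2609, 1938)
w2·Pw2 = 427·4275 + 230·2609 + 183·1938 = 2780149; w2·w2 = 427·427 + 230·230 + 183·183 = 268718
λ ≈ 2780149/268718 = 10.3460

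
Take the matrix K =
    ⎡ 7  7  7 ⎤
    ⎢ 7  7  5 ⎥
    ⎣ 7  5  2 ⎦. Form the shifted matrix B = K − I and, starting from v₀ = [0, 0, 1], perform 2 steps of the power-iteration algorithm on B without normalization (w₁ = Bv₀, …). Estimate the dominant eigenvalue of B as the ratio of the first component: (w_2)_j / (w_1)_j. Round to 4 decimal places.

μ ≈ 12.0000

B = K − I has rows (6, 7, 7); (7, 6, 5); (7, 5, 1)
w1 = Bv₀ = (6·0 + 7·0 + 7·1; 7·0 + 6·0 + 5·1; 7·0 + 5·0 + 1·1) = (7, 5, 1)
w2 = Bw1 = (6·7 + 7·5 + 7·1; 7·7 + 6·5 + 5·1; 7·7 + 5·5 + 1·1) = (84, 84, 75)
Ratio: 84/7 = 12.0000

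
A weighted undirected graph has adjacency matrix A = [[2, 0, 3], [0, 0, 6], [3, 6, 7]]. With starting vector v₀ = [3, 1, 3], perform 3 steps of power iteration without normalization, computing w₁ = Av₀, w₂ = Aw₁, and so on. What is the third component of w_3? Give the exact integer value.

4545

w1 = Av₀ = (2·3 + 0·1 + 3·3; 0·3 + 0·1 + 6·3; 3·3 + 6·1 + 7·3) = (15, 18, 36)
w2 = Aw1 = (2·15 + 0·18 + 3·36; 0·15 + 0·18 + 6·36; 3·15 + 6·18 + 7·36) = (138, 216, 405)
w3 = Aw2 = (1491, 2430, 4545)
The requested component of w3 is 4545.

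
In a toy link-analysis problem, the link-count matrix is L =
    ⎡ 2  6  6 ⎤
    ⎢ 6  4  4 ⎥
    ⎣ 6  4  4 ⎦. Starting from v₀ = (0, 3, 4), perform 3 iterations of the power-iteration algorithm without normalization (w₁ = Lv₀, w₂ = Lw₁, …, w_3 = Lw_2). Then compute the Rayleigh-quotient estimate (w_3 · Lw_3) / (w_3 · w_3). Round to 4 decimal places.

λ ≈ 13.9951

w1 = Lv₀ = (42, 28, 28)
w2 = Lw1 = (420, 476, 476)
w3 = Lw2 = (6552, 6328, 6328)
Lw3 = (89040, 89936, 89936)
w3·Lw3 = 6552·89040 + 6328·89936 + 6328·89936 = 1721620096; w3·w3 = 6552·6552 + 6328·6328 + 6328·6328 = 123015872
λ ≈ 1721620096/123015872 = 13.9951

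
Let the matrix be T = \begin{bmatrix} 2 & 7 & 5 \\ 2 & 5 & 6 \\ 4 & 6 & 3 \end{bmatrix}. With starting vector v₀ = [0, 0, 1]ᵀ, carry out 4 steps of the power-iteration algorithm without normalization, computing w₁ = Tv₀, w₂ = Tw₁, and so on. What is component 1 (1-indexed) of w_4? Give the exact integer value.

11483

w1 = Tv₀ = (5, 6, 3)
w2 = Tw1 = (67, 58, 65)
w3 = Tw2 = (865, 814, 811)
w4 = Tw3 = (11483, 10666, 10777)
The requested component of w4 is 11483.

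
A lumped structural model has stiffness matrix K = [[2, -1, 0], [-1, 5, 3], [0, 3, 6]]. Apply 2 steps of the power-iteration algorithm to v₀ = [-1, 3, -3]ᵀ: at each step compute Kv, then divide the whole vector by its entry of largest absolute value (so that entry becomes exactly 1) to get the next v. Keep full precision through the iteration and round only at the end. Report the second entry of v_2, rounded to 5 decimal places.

-0.39394

Kv0 = (-5.000000, 7.000000, -9.000000); divide by -9.000000 → v1 = (0.555556, -0.777778, 1.000000)
Kv1 = (1.888889, -1.444444, 3.666667); divide by 3.666667 → v2 = (0.515152, -0.393939, 1.000000)
Requested entry of v2: 13/-33 = -0.39394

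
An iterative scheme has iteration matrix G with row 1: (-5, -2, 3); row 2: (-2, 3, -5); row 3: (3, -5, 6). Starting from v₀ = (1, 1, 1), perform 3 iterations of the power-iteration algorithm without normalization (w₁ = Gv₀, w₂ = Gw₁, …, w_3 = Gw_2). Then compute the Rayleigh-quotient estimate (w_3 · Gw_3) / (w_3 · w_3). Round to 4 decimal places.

8.8083

w1 = Gv₀ = ((-5)·1 + (-2)·1 + 3·1; (-2)·1 + 3·1 + (-5)·1; 3·1 + (-5)·1 + 6·1) = (-4, -4, 4)
w2 = Gw1 = ((-5)·(-4) + (-2)·(-4) + 3·4; (-2)·(-4) + 3·(-4) + (-5)·4; 3·(-4) + (-5)·(-4) + 6·4) = (40, -24, 32)
w3 = Gw2 = (-56, -312, 432)
Gw3 = (2200, -2984, 3984)
w3·Gw3 = (-56)·2200 + (-312)·(-2984) + 432·3984 = 2528896; w3·w3 = (-56)·(-56) + (-312)·(-312) + 432·432 = 287104
λ ≈ 2528896/287104 = 8.8083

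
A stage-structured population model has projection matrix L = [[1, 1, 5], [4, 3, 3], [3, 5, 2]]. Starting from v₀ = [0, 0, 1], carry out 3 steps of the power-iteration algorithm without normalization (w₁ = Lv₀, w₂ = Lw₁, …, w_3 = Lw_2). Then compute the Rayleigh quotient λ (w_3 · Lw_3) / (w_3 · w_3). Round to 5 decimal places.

w1 = Lv₀ = (5, 3, 2)
w2 = Lw1 = (18, 35, 34)
w3 = Lw2 = (223, 279, 297)
Lw3 = (1987, 2620, 2658)
w3·Lw3 = 223·1987 + 279·2620 + 297·2658 = 1963507; w3·w3 = 223·223 + 279·279 + 297·297 = 215779
λ ≈ 1963507/215779 = 9.09962

9.09962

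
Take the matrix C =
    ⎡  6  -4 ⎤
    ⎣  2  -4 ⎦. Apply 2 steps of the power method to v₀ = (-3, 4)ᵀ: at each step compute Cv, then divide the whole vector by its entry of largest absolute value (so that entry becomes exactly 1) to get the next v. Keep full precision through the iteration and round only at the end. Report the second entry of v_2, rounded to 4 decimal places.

Cv0 = (-34.00000, -22.00000); divide by -34.00000 → v1 = (1.00000, 0.64706)
Cv1 = (3.41176, -0.58824); divide by 3.41176 → v2 = (1.00000, -0.17241)
Requested entry of v2: 20/-116 = -0.1724

-0.1724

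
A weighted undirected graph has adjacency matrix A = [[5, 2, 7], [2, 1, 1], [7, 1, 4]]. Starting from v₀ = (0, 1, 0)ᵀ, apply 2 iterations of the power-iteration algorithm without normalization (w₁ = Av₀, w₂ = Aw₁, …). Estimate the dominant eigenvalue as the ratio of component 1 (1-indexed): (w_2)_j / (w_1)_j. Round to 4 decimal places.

λ ≈ 9.5000

w1 = Av₀ = (2, 1, 1)
w2 = Aw1 = (19, 6, 19)
Ratio at component: 19 / 2 = 9.5000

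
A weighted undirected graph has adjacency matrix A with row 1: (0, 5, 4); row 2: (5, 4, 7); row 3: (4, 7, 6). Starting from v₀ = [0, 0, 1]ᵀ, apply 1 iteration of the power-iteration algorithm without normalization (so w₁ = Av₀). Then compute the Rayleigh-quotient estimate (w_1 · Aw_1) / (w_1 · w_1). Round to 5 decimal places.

w1 = Av₀ = (0·0 + 5·0 + 4·1; 5·0 + 4·0 + 7·1; 4·0 + 7·0 + 6·1) = (4, 7, 6)
Aw1 = (59, 90, 101)
w1·Aw1 = 4·59 + 7·90 + 6·101 = 1472; w1·w1 = 4·4 + 7·7 + 6·6 = 101
λ ≈ 1472/101 = 14.57426

λ ≈ 14.57426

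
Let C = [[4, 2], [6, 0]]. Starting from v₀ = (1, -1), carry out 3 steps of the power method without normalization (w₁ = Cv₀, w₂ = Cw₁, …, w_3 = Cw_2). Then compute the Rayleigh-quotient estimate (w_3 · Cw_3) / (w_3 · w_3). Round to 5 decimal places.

w1 = Cv₀ = (2, 6)
w2 = Cw1 = (20, 12)
w3 = Cw2 = (104, 120)
Cw3 = (656, 624)
w3·Cw3 = 104·656 + 120·624 = 143104; w3·w3 = 104·104 + 120·120 = 25216
λ ≈ 143104/25216 = 5.67513

5.67513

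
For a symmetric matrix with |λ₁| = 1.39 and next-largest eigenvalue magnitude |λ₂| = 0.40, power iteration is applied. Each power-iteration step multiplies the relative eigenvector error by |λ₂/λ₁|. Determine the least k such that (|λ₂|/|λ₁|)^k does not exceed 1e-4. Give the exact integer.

|λ₂/λ₁| = 0.40/1.39 = 0.28777
Need k ≥ ln(1e-4) / ln(0.28777) = -9.2103 / -1.2456 ≈ 7.394
Smallest integer k satisfying the bound: 8

8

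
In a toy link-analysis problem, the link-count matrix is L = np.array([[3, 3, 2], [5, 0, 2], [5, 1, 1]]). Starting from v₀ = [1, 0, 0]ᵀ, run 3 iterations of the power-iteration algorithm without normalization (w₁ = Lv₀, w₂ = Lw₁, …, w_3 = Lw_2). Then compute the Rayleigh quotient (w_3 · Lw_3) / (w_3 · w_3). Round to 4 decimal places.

λ ≈ 7.3977

w1 = Lv₀ = (3, 5, 5)
w2 = Lw1 = (34, 25, 25)
w3 = Lw2 = (227, 220, 220)
Lw3 = (1781, 1575, 1575)
w3·Lw3 = 227·1781 + 220·1575 + 220·1575 = 1097287; w3·w3 = 227·227 + 220·220 + 220·220 = 148329
λ ≈ 1097287/148329 = 7.3977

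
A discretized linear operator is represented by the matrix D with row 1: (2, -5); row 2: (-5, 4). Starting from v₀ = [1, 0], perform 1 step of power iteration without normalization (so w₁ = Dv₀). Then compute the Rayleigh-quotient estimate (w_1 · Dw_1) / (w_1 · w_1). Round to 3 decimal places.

7.172

w1 = Dv₀ = (2, -5)
Dw1 = (29, -30)
w1·Dw1 = 2·29 + (-5)·(-30) = 208; w1·w1 = 2·2 + (-5)·(-5) = 29
λ ≈ 208/29 = 7.172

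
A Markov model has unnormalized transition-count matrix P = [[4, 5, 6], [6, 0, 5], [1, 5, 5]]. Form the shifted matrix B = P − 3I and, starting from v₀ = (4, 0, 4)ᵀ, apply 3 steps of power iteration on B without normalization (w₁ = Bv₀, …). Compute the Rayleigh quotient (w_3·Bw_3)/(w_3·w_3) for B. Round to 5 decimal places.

μ ≈ 7.54547

B = P − 3I has rows (1, 5, 6); (6, -3, 5); (1, 5, 2)
w1 = Bv₀ = (28, 44, 12)
w2 = Bw1 = (320, 96, 272)
w3 = Bw2 = (2432, 2992, 1344)
Bw3 = (25456, 12336, 20080)
w3·Bw3 = 125805824; w3·w3 = 16673024; μ ≈ 125805824/16673024 = 7.54547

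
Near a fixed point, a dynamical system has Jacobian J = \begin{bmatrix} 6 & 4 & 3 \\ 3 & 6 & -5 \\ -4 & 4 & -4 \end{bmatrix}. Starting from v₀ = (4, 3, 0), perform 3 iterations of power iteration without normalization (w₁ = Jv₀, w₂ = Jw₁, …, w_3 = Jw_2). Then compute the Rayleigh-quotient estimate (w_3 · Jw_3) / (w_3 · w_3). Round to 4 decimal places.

9.4934

w1 = Jv₀ = (6·4 + 4·3 + 3·0; 3·4 + 6·3 + (-5)·0; (-4)·4 + 4·3 + (-4)·0) = (36, 30, -4)
w2 = Jw1 = (6·36 + 4·30 + 3·(-4); 3·36 + 6·30 + (-5)·(-4); (-4)·36 + 4·30 + (-4)·(-4)) = (324, 308, -8)
w3 = Jw2 = (3152, 2860, -32)
Jw3 = (30256, 26776, -1040)
w3·Jw3 = 3152·30256 + 2860·26776 + (-32)·(-1040) = 171979552; w3·w3 = 3152·3152 + 2860·2860 + (-32)·(-32) = 18115728
λ ≈ 171979552/18115728 = 9.4934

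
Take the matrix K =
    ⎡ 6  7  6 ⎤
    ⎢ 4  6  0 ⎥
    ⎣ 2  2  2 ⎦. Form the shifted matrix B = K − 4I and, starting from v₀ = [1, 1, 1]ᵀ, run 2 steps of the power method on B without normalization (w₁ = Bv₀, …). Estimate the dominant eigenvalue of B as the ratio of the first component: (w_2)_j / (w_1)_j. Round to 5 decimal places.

5.60000

B = K − 4I has rows (2, 7, 6); (4, 2, 0); (2, 2, -2)
w1 = Bv₀ = (2·1 + 7·1 + 6·1; 4·1 + 2·1 + 0·1; 2·1 + 2·1 + (-2)·1) = (15, 6, 2)
w2 = Bw1 = (2·15 + 7·6 + 6·2; 4·15 + 2·6 + 0·2; 2·15 + 2·6 + (-2)·2) = (84, 72, 38)
Ratio: 84/15 = 5.60000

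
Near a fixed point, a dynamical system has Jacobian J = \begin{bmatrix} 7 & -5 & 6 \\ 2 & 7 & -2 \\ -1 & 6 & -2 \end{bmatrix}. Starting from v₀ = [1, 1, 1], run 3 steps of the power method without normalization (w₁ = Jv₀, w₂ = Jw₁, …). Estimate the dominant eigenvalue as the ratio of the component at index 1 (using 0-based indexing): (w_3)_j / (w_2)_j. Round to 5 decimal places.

w1 = Jv₀ = (7·1 + (-5)·1 + 6·1; 2·1 + 7·1 + (-2)·1; (-1)·1 + 6·1 + (-2)·1) = (8, 7, 3)
w2 = Jw1 = (7·8 + (-5)·7 + 6·3; 2·8 + 7·7 + (-2)·3; (-1)·8 + 6·7 + (-2)·3) = (39, 59, 28)
w3 = Jw2 = (146, 435, 259)
Ratio at component: 435 / 59 = 7.37288

7.37288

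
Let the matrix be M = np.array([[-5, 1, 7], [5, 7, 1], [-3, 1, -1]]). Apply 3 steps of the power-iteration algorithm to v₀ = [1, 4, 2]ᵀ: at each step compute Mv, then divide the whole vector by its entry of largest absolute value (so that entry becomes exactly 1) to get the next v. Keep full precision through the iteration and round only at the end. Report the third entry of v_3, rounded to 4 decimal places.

0.2142

Mv0 = (13.00000, 35.00000, -1.00000); divide by 35.00000 → v1 = (0.37143, 1.00000, -0.02857)
Mv1 = (-1.05714, 8.82857, -0.08571); divide by 8.82857 → v2 = (-0.11974, 1.00000, -0.00971)
Mv2 = (1.53074, 6.39159, 1.36893); divide by 6.39159 → v3 = (0.23949, 1.00000, 0.21418)
Requested entry of v3: 423/1975 = 0.2142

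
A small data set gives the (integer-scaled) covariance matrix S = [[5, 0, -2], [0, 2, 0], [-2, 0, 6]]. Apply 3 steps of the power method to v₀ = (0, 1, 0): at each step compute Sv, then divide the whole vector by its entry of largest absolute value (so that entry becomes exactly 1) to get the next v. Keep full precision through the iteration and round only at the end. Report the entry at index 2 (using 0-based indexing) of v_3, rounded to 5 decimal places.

0.00000

Sv0 = (0.000000, 2.000000, 0.000000); divide by 2.000000 → v1 = (0.000000, 1.000000, 0.000000)
Sv1 = (0.000000, 2.000000, 0.000000); divide by 2.000000 → v2 = (0.000000, 1.000000, 0.000000)
Sv2 = (0.000000, 2.000000, 0.000000); divide by 2.000000 → v3 = (0.000000, 1.000000, 0.000000)
Requested entry of v3: 0/8 = 0.00000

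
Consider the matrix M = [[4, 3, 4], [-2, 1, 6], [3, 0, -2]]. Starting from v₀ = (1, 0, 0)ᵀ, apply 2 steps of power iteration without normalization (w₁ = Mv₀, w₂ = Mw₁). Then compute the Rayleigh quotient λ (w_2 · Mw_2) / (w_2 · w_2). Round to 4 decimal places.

w1 = Mv₀ = (4, -2, 3)
w2 = Mw1 = (22, 8, 6)
Mw2 = (136, 0, 54)
w2·Mw2 = 22·136 + 8·0 + 6·54 = 3316; w2·w2 = 22·22 + 8·8 + 6·6 = 584
λ ≈ 3316/584 = 5.6781

5.6781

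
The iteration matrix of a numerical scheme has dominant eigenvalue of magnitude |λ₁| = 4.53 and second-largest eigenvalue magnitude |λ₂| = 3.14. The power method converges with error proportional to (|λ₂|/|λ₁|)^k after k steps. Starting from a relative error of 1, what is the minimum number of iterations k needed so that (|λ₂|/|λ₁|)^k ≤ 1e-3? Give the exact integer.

19

|λ₂/λ₁| = 3.14/4.53 = 0.69316
Need k ≥ ln(1e-3) / ln(0.69316) = -6.9078 / -0.3665 ≈ 18.848
Smallest integer k satisfying the bound: 19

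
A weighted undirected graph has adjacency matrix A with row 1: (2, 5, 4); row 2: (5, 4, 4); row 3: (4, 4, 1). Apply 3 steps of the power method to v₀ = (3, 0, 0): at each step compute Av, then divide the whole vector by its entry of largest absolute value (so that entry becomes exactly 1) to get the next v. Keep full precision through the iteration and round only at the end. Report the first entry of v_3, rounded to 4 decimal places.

Av0 = (6.00000, 15.00000, 12.00000); divide by 15.00000 → v1 = (0.40000, 1.00000, 0.80000)
Av1 = (9.00000, 9.20000, 6.40000); divide by 9.20000 → v2 = (0.97826, 1.00000, 0.69565)
Av2 = (9.73913, 11.67391, 8.60870); divide by 11.67391 → v3 = (0.83426, 1.00000, 0.73743)
Requested entry of v3: 1344/1611 = 0.8343

0.8343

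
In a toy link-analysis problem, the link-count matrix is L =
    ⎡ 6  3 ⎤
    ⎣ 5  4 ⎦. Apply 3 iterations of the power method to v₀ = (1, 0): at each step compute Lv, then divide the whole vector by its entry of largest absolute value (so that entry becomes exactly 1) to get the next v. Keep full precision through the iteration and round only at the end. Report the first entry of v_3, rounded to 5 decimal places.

1.00000

Lv0 = (6.000000, 5.000000); divide by 6.000000 → v1 = (1.000000, 0.833333)
Lv1 = (8.500000, 8.333333); divide by 8.500000 → v2 = (1.000000, 0.980392)
Lv2 = (8.941176, 8.921569); divide by 8.941176 → v3 = (1.000000, 0.997807)
Requested entry of v3: 456/456 = 1.00000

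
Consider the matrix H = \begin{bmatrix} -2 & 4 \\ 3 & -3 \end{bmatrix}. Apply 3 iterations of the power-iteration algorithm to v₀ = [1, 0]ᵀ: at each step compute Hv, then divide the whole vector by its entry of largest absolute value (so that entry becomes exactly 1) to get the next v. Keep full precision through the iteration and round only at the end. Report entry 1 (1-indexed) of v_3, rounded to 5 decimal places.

-0.98925

Hv0 = (-2.000000, 3.000000); divide by 3.000000 → v1 = (-0.666667, 1.000000)
Hv1 = (5.333333, -5.000000); divide by 5.333333 → v2 = (1.000000, -0.937500)
Hv2 = (-5.750000, 5.812500); divide by 5.812500 → v3 = (-0.989247, 1.000000)
Requested entry of v3: -92/93 = -0.98925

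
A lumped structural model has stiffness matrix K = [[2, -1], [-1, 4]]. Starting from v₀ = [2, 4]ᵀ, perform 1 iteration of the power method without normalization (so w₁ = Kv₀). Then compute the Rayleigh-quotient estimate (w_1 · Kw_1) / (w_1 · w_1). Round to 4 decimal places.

w1 = Kv₀ = (2·2 + (-1)·4; (-1)·2 + 4·4) = (0, 14)
Kw1 = (-14, 56)
w1·Kw1 = 0·(-14) + 14·56 = 784; w1·w1 = 0·0 + 14·14 = 196
λ ≈ 784/196 = 4.0000

4.0000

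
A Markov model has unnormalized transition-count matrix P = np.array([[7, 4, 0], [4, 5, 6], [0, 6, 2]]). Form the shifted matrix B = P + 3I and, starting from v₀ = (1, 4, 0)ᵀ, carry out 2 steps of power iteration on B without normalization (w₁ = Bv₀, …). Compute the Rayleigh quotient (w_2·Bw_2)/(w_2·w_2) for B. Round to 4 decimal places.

B = P + 3I has rows (10, 4, 0); (4, 8, 6); (0, 6, 5)
w1 = Bv₀ = (10·1 + 4·4 + 0·0; 4·1 + 8·4 + 6·0; 0·1 + 6·4 + 5·0) = (26, 36, 24)
w2 = Bw1 = (10·26 + 4·36 + 0·24; 4·26 + 8·36 + 6·24; 0·26 + 6·36 + 5·24) = (404, 536, 336)
Bw2 = (6184, 7920, 4896)
w2·Bw2 = 8388512; w2·w2 = 563408; μ ≈ 8388512/563408 = 14.8889

14.8889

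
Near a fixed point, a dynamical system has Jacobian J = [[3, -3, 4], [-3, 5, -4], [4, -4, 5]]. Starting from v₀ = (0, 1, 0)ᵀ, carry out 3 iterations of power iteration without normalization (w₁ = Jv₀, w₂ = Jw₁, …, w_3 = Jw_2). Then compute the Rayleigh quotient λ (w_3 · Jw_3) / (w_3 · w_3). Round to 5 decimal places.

w1 = Jv₀ = (3·0 + (-3)·1 + 4·0; (-3)·0 + 5·1 + (-4)·0; 4·0 + (-4)·1 + 5·0) = (-3, 5, -4)
w2 = Jw1 = (3·(-3) + (-3)·5 + 4·(-4); (-3)·(-3) + 5·5 + (-4)·(-4); 4·(-3) + (-4)·5 + 5·(-4)) = (-40, 50, -52)
w3 = Jw2 = (-478, 578, -620)
Jw3 = (-5648, 6804, -7324)
w3·Jw3 = (-478)·(-5648) + 578·6804 + (-620)·(-7324) = 11173336; w3·w3 = (-478)·(-478) + 578·578 + (-620)·(-620) = 946968
λ ≈ 11173336/946968 = 11.79906

λ ≈ 11.79906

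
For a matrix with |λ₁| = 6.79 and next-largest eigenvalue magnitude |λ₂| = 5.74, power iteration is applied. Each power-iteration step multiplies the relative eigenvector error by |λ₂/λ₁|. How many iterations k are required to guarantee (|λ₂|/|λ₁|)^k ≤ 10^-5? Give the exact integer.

|λ₂/λ₁| = 5.74/6.79 = 0.84536
Need k ≥ ln(10^-5) / ln(0.84536) = -11.5129 / -0.1680 ≈ 68.533
Smallest integer k satisfying the bound: 69

69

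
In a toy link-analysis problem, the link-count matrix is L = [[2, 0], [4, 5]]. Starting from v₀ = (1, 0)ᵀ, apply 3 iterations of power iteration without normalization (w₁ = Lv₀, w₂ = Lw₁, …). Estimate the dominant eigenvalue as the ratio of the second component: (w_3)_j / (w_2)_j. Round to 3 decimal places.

5.571

w1 = Lv₀ = (2, 4)
w2 = Lw1 = (4, 28)
w3 = Lw2 = (8, 156)
Ratio at component: 156 / 28 = 5.571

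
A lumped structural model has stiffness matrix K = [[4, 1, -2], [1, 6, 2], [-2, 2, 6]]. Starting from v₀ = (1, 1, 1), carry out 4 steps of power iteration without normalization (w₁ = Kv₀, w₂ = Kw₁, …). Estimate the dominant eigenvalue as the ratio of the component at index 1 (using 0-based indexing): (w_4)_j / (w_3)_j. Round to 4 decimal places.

7.5896

w1 = Kv₀ = (4·1 + 1·1 + (-2)·1; 1·1 + 6·1 + 2·1; (-2)·1 + 2·1 + 6·1) = (3, 9, 6)
w2 = Kw1 = (4·3 + 1·9 + (-2)·6; 1·3 + 6·9 + 2·6; (-2)·3 + 2·9 + 6·6) = (9, 69, 48)
w3 = Kw2 = (9, 519, 408)
w4 = Kw3 = (-261, 3939, 3468)
Ratio at component: 3939 / 519 = 7.5896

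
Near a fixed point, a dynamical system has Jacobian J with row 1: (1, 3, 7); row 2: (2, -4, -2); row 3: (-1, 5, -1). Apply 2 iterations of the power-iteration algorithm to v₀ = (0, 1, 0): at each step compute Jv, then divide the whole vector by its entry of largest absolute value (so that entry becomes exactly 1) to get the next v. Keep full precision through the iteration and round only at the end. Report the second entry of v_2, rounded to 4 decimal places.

-0.4286

Jv0 = (3.00000, -4.00000, 5.00000); divide by 5.00000 → v1 = (0.60000, -0.80000, 1.00000)
Jv1 = (5.20000, 2.40000, -5.60000); divide by -5.60000 → v2 = (-0.92857, -0.42857, 1.00000)
Requested entry of v2: 12/-28 = -0.4286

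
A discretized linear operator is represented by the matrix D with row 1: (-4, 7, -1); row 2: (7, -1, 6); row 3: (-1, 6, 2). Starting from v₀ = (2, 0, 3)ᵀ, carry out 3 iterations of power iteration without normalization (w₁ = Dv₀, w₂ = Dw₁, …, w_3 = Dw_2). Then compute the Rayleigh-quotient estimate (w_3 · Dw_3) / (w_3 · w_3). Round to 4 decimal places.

w1 = Dv₀ = (-11, 32, 4)
w2 = Dw1 = (264, -85, 211)
w3 = Dw2 = (-1862, 3199, -352)
Dw3 = (30193, -18345, 20352)
w3·Dw3 = (-1862)·30193 + 3199·(-18345) + (-352)·20352 = -122068925; w3·w3 = (-1862)·(-1862) + 3199·3199 + (-352)·(-352) = 13824549
λ ≈ -122068925/13824549 = -8.8299

-8.8299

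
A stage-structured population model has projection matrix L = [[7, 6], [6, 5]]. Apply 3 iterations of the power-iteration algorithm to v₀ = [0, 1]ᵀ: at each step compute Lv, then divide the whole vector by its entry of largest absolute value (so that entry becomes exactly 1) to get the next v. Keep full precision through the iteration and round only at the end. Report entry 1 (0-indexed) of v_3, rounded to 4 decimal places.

0.8471

Lv0 = (6.00000, 5.00000); divide by 6.00000 → v1 = (1.00000, 0.83333)
Lv1 = (12.00000, 10.16667); divide by 12.00000 → v2 = (1.00000, 0.84722)
Lv2 = (12.08333, 10.23611); divide by 12.08333 → v3 = (1.00000, 0.84713)
Requested entry of v3: 737/870 = 0.8471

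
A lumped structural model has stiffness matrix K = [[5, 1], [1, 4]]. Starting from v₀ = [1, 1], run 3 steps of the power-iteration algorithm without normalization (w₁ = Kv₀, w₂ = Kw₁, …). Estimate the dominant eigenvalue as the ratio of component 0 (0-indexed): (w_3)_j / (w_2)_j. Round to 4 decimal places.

λ ≈ 5.7429

w1 = Kv₀ = (5·1 + 1·1; 1·1 + 4·1) = (6, 5)
w2 = Kw1 = (5·6 + 1·5; 1·6 + 4·5) = (35, 26)
w3 = Kw2 = (201, 139)
Ratio at component: 201 / 35 = 5.7429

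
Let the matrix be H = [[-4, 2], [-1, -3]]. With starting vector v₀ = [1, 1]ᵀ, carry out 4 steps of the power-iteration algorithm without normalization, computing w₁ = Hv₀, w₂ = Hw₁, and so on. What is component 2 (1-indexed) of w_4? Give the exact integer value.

98

w1 = Hv₀ = (-2, -4)
w2 = Hw1 = (0, 14)
w3 = Hw2 = (28, -42)
w4 = Hw3 = (-196, 98)
The requested component of w4 is 98.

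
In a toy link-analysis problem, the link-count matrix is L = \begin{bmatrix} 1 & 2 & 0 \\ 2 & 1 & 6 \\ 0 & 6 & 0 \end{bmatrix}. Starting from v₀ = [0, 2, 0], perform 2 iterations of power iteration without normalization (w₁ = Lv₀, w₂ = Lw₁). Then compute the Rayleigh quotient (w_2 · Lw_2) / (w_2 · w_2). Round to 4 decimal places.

3.0612

w1 = Lv₀ = (4, 2, 12)
w2 = Lw1 = (8, 82, 12)
Lw2 = (172, 170, 492)
w2·Lw2 = 8·172 + 82·170 + 12·492 = 21220; w2·w2 = 8·8 + 82·82 + 12·12 = 6932
λ ≈ 21220/6932 = 3.0612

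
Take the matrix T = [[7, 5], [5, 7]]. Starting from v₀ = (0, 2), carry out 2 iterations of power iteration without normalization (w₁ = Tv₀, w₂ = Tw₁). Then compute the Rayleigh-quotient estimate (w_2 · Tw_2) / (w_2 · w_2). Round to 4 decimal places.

11.9923

w1 = Tv₀ = (7·0 + 5·2; 5·0 + 7·2) = (10, 14)
w2 = Tw1 = (7·10 + 5·14; 5·10 + 7·14) = (140, 148)
Tw2 = (1720, 1736)
w2·Tw2 = 140·1720 + 148·1736 = 497728; w2·w2 = 140·140 + 148·148 = 41504
λ ≈ 497728/41504 = 11.9923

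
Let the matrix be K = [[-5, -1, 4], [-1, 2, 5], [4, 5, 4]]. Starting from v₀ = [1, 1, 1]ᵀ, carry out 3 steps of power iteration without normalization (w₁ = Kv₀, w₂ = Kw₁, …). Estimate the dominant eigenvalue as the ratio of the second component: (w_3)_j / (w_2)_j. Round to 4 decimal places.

w1 = Kv₀ = ((-5)·1 + (-1)·1 + 4·1; (-1)·1 + 2·1 + 5·1; 4·1 + 5·1 + 4·1) = (-2, 6, 13)
w2 = Kw1 = ((-5)·(-2) + (-1)·6 + 4·13; (-1)·(-2) + 2·6 + 5·13; 4·(-2) + 5·6 + 4·13) = (56, 79, 74)
w3 = Kw2 = (-63, 472, 915)
Ratio at component: 472 / 79 = 5.9747

5.9747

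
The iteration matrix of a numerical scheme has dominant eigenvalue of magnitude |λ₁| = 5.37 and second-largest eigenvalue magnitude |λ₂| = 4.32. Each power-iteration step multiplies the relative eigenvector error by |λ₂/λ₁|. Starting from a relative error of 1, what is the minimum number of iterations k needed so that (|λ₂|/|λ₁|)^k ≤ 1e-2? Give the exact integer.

|λ₂/λ₁| = 4.32/5.37 = 0.80447
Need k ≥ ln(1e-2) / ln(0.80447) = -4.6052 / -0.2176 ≈ 21.166
Smallest integer k satisfying the bound: 22

22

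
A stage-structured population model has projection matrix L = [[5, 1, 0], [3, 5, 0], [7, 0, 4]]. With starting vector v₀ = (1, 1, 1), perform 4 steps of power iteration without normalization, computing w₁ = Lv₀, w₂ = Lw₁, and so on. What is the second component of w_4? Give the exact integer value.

2764

w1 = Lv₀ = (5·1 + 1·1 + 0·1; 3·1 + 5·1 + 0·1; 7·1 + 0·1 + 4·1) = (6, 8, 11)
w2 = Lw1 = (5·6 + 1·8 + 0·11; 3·6 + 5·8 + 0·11; 7·6 + 0·8 + 4·11) = (38, 58, 86)
w3 = Lw2 = (248, 404, 610)
w4 = Lw3 = (1644, 2764, 4176)
The requested component of w4 is 2764.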